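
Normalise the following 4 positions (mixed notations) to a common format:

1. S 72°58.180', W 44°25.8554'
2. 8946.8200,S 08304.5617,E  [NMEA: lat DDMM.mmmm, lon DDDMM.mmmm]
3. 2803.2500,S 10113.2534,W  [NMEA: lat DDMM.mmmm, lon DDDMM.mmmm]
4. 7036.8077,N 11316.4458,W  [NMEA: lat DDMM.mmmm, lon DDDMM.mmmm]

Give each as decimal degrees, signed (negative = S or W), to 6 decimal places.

1. -72.969667, -44.430923
2. -89.780333, 83.076028
3. -28.054167, -101.220890
4. 70.613462, -113.274097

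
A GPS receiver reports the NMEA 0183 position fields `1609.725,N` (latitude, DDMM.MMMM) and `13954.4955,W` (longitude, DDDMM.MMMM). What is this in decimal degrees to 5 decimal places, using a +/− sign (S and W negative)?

Latitude: split at 2 digits → 16° and 9.725′; 16 + 9.725/60 = 16.162083
N → positive
λ: split at 3 digits → 139° and 54.4955′; 139 + 54.4955/60 = 139.908258
W → negative

16.16208, -139.90826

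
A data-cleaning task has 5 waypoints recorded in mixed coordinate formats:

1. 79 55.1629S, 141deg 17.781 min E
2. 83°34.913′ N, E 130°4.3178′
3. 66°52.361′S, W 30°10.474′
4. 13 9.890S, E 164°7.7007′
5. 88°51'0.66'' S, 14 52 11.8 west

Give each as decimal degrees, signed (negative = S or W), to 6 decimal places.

1. -79.919382, 141.296350
2. 83.581883, 130.071963
3. -66.872683, -30.174567
4. -13.164833, 164.128345
5. -88.850183, -14.869944

Point 1:
  φ: 79 + 55.1629/60 = 79.9193817
  S ⇒ negate
  λ: 17.781′ = 0.296350°; total 141.2963500
  E → positive
Point 2:
  Lat: 83 + 34.913/60 = 83.5818833
  N → positive
  Longitude: 4.3178′ = 0.071963°; total 130.0719633
  E → positive
Point 3:
  Latitude: 52.361′ = 0.872683°; total 66.8726833
  S → negative
  Longitude: 10.474′ = 0.174567°; total 30.1745667
  W ⇒ negate
Point 4:
  Lat: 13 + 9.89/60 = 13.1648333
  S → negative
  λ: 164 + 7.7007/60 = 164.1283450
  E → positive
Point 5:
  Lat: 88° + 51/60 + 0.66/3600 = 88 + 0.850000 + 0.000183 = 88.8501833
  hemisphere S, so the sign is −
  Lon: 14° + 52/60 + 11.8/3600 = 14 + 0.866667 + 0.003278 = 14.8699444
  W → negative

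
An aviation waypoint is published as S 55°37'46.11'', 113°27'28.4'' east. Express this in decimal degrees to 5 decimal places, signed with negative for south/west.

-55.62948, 113.45789

Latitude: 37′ + 46.11″ = 37.76850′; 55 + 37.76850/60 = 55.629475
S ⇒ negate
λ: 27′ + 28.4″ = 27.47333′; 113 + 27.47333/60 = 113.457889
E ⇒ keep positive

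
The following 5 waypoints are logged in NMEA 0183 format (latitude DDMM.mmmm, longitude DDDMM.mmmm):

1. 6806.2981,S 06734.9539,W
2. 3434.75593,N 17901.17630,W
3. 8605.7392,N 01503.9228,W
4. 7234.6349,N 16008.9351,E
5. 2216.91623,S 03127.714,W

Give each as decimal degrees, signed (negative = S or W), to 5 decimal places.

1. -68.10497, -67.58257
2. 34.57927, -179.01961
3. 86.09565, -15.06538
4. 72.57725, 160.14892
5. -22.28194, -31.46190

Point 1:
  Latitude: degrees = first 2 digits = 68, minutes = 6.2981; 68 + 6.2981/60 = 68.104968
  S → negative
  Longitude: split at 3 digits → 067° and 34.9539′; 67 + 34.9539/60 = 67.582565
  W → negative
Point 2:
  φ: split at 2 digits → 34° and 34.75593′; 34 + 34.75593/60 = 34.579266
  N ⇒ keep positive
  Lon: split at 3 digits → 179° and 1.1763′; 179 + 1.1763/60 = 179.019605
  W → negative
Point 3:
  Lat: degrees = first 2 digits = 86, minutes = 5.7392; 86 + 5.7392/60 = 86.095653
  N → positive
  Longitude: degrees = first 3 digits = 15, minutes = 3.9228; 15 + 3.9228/60 = 15.065380
  W ⇒ negate
Point 4:
  Lat: degrees = first 2 digits = 72, minutes = 34.6349; 72 + 34.6349/60 = 72.577248
  N ⇒ keep positive
  λ: degrees = first 3 digits = 160, minutes = 8.9351; 160 + 8.9351/60 = 160.148918
  E ⇒ keep positive
Point 5:
  Lat: split at 2 digits → 22° and 16.91623′; 22 + 16.91623/60 = 22.281937
  S → negative
  Lon: split at 3 digits → 031° and 27.714′; 31 + 27.714/60 = 31.461900
  W → negative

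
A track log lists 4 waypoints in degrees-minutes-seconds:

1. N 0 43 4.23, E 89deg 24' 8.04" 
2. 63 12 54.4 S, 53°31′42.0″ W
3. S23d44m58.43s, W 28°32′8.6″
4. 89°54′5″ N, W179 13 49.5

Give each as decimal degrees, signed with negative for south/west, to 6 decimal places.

1. 0.717842, 89.402233
2. -63.215111, -53.528333
3. -23.749564, -28.535722
4. 89.901389, -179.230417

Point 1:
  Lat: 0 + 43/60 + 4.23/3600 = 0.7178417
  N ⇒ keep positive
  Longitude: 89° + 24/60 + 8.04/3600 = 89 + 0.400000 + 0.002233 = 89.4022333
  E ⇒ keep positive
Point 2:
  Lat: 63° + 12/60 + 54.4/3600 = 63 + 0.200000 + 0.015111 = 63.2151111
  S → negative
  Lon: 31′ + 42″ = 31.70000′; 53 + 31.70000/60 = 53.5283333
  W → negative
Point 3:
  φ: 23 + 44/60 + 58.43/3600 = 23.7495639
  hemisphere S, so the sign is −
  Longitude: 28° + 32/60 + 8.6/3600 = 28 + 0.533333 + 0.002389 = 28.5357222
  W → negative
Point 4:
  Latitude: 89 + 54/60 + 5/3600 = 89.9013889
  N → positive
  Longitude: 13′ + 49.5″ = 13.82500′; 179 + 13.82500/60 = 179.2304167
  W ⇒ negate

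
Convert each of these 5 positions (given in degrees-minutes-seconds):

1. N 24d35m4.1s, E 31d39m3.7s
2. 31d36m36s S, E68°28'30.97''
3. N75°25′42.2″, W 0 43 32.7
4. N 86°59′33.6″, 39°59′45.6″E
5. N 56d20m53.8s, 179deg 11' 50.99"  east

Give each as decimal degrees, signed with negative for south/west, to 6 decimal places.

Point 1:
  Lat: 24 + 35/60 + 4.1/3600 = 24.5844722
  N ⇒ keep positive
  Longitude: 31° + 39/60 + 3.7/3600 = 31 + 0.650000 + 0.001028 = 31.6510278
  E → positive
Point 2:
  Latitude: 36′ + 36″ = 36.60000′; 31 + 36.60000/60 = 31.6100000
  S ⇒ negate
  Lon: 28′ + 30.97″ = 28.51617′; 68 + 28.51617/60 = 68.4752694
  E → positive
Point 3:
  φ: 75 + 25/60 + 42.2/3600 = 75.4283889
  N → positive
  Longitude: 43′ + 32.7″ = 43.54500′; 0 + 43.54500/60 = 0.7257500
  W → negative
Point 4:
  φ: 59′ + 33.6″ = 59.56000′; 86 + 59.56000/60 = 86.9926667
  N → positive
  Longitude: 39 + 59/60 + 45.6/3600 = 39.9960000
  E ⇒ keep positive
Point 5:
  Latitude: 56° + 20/60 + 53.8/3600 = 56 + 0.333333 + 0.014944 = 56.3482778
  N ⇒ keep positive
  λ: 179 + 11/60 + 50.99/3600 = 179.1974972
  E ⇒ keep positive

1. 24.584472, 31.651028
2. -31.610000, 68.475269
3. 75.428389, -0.725750
4. 86.992667, 39.996000
5. 56.348278, 179.197497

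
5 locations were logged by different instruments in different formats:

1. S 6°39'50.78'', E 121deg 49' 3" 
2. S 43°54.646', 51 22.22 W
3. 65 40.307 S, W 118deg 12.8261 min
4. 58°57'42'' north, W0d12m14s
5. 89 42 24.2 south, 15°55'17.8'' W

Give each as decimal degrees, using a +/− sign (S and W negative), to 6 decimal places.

Point 1:
  φ: 6 + 39/60 + 50.78/3600 = 6.6641056
  S ⇒ negate
  Longitude: 121 + 49/60 + 3/3600 = 121.8175000
  E → positive
Point 2:
  φ: 54.646′ = 0.910767°; total 43.9107667
  S → negative
  Longitude: 22.22′ = 0.370333°; total 51.3703333
  W ⇒ negate
Point 3:
  φ: 40.307′ = 0.671783°; total 65.6717833
  S → negative
  Longitude: 12.8261′ = 0.213768°; total 118.2137683
  W → negative
Point 4:
  Latitude: 58 + 57/60 + 42/3600 = 58.9616667
  N ⇒ keep positive
  Longitude: 12′ + 14″ = 12.23333′; 0 + 12.23333/60 = 0.2038889
  W → negative
Point 5:
  φ: 89 + 42/60 + 24.2/3600 = 89.7067222
  S → negative
  λ: 15° + 55/60 + 17.8/3600 = 15 + 0.916667 + 0.004944 = 15.9216111
  W → negative

1. -6.664106, 121.817500
2. -43.910767, -51.370333
3. -65.671783, -118.213768
4. 58.961667, -0.203889
5. -89.706722, -15.921611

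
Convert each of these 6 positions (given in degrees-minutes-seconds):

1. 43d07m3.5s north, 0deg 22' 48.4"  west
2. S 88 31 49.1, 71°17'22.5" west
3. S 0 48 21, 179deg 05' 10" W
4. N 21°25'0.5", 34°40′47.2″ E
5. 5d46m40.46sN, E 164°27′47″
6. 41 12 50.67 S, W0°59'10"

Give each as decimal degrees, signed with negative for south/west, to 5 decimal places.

1. 43.11764, -0.38011
2. -88.53031, -71.28958
3. -0.80583, -179.08611
4. 21.41681, 34.67978
5. 5.77791, 164.46306
6. -41.21408, -0.98611

Point 1:
  Latitude: 7′ + 3.5″ = 7.05833′; 43 + 7.05833/60 = 43.117639
  N → positive
  Lon: 0 + 22/60 + 48.4/3600 = 0.380111
  W ⇒ negate
Point 2:
  φ: 88° + 31/60 + 49.1/3600 = 88 + 0.516667 + 0.013639 = 88.530306
  S → negative
  Lon: 71 + 17/60 + 22.5/3600 = 71.289583
  W ⇒ negate
Point 3:
  Latitude: 0° + 48/60 + 21/3600 = 0 + 0.800000 + 0.005833 = 0.805833
  S ⇒ negate
  Lon: 179° + 5/60 + 10/3600 = 179 + 0.083333 + 0.002778 = 179.086111
  W ⇒ negate
Point 4:
  φ: 21 + 25/60 + 0.5/3600 = 21.416806
  N → positive
  λ: 34° + 40/60 + 47.2/3600 = 34 + 0.666667 + 0.013111 = 34.679778
  E → positive
Point 5:
  φ: 5° + 46/60 + 40.46/3600 = 5 + 0.766667 + 0.011239 = 5.777906
  N → positive
  Longitude: 27′ + 47″ = 27.78333′; 164 + 27.78333/60 = 164.463056
  E ⇒ keep positive
Point 6:
  Lat: 12′ + 50.67″ = 12.84450′; 41 + 12.84450/60 = 41.214075
  S → negative
  Lon: 59′ + 10″ = 59.16667′; 0 + 59.16667/60 = 0.986111
  hemisphere W, so the sign is −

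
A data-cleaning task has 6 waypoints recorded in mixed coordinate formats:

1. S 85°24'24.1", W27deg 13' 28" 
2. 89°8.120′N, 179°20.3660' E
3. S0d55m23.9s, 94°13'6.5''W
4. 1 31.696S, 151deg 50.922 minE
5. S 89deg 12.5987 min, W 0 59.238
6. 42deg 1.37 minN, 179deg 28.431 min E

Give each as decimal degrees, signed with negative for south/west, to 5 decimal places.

1. -85.40669, -27.22444
2. 89.13533, 179.33943
3. -0.92331, -94.21847
4. -1.52827, 151.84870
5. -89.20998, -0.98730
6. 42.02283, 179.47385

Point 1:
  φ: 85 + 24/60 + 24.1/3600 = 85.406694
  hemisphere S, so the sign is −
  λ: 13′ + 28″ = 13.46667′; 27 + 13.46667/60 = 27.224444
  hemisphere W, so the sign is −
Point 2:
  φ: 8.12′ = 0.135333°; total 89.135333
  N ⇒ keep positive
  Longitude: 179 + 20.366/60 = 179.339433
  E ⇒ keep positive
Point 3:
  φ: 0° + 55/60 + 23.9/3600 = 0 + 0.916667 + 0.006639 = 0.923306
  S → negative
  λ: 94 + 13/60 + 6.5/3600 = 94.218472
  W ⇒ negate
Point 4:
  φ: 1 + 31.696/60 = 1.528267
  hemisphere S, so the sign is −
  Lon: 151 + 50.922/60 = 151.848700
  E → positive
Point 5:
  φ: 89 + 12.5987/60 = 89.209978
  hemisphere S, so the sign is −
  λ: 59.238′ = 0.987300°; total 0.987300
  hemisphere W, so the sign is −
Point 6:
  Lat: 42 + 1.37/60 = 42.022833
  N ⇒ keep positive
  Longitude: 28.431′ = 0.473850°; total 179.473850
  E → positive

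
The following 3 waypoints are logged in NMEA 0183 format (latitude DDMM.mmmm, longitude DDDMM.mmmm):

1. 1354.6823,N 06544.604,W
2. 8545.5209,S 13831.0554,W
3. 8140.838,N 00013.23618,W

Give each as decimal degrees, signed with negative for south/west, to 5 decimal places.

Point 1:
  Latitude: degrees = first 2 digits = 13, minutes = 54.6823; 13 + 54.6823/60 = 13.911372
  N ⇒ keep positive
  λ: degrees = first 3 digits = 65, minutes = 44.604; 65 + 44.604/60 = 65.743400
  W → negative
Point 2:
  φ: degrees = first 2 digits = 85, minutes = 45.5209; 85 + 45.5209/60 = 85.758682
  S → negative
  Longitude: degrees = first 3 digits = 138, minutes = 31.0554; 138 + 31.0554/60 = 138.517590
  W ⇒ negate
Point 3:
  Lat: degrees = first 2 digits = 81, minutes = 40.838; 81 + 40.838/60 = 81.680633
  N → positive
  Longitude: split at 3 digits → 000° and 13.23618′; 0 + 13.23618/60 = 0.220603
  W ⇒ negate

1. 13.91137, -65.74340
2. -85.75868, -138.51759
3. 81.68063, -0.22060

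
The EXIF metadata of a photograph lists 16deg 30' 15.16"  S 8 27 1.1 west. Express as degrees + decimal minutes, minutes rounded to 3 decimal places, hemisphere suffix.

16° 30.253′ S, 8° 27.018′ W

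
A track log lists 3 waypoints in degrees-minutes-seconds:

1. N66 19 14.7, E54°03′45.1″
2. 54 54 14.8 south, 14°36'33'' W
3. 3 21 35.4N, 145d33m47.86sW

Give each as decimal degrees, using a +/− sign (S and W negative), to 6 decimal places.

Point 1:
  φ: 66 + 19/60 + 14.7/3600 = 66.3207500
  N → positive
  Lon: 54 + 3/60 + 45.1/3600 = 54.0625278
  E ⇒ keep positive
Point 2:
  Lat: 54° + 54/60 + 14.8/3600 = 54 + 0.900000 + 0.004111 = 54.9041111
  S ⇒ negate
  λ: 14 + 36/60 + 33/3600 = 14.6091667
  hemisphere W, so the sign is −
Point 3:
  φ: 3 + 21/60 + 35.4/3600 = 3.3598333
  N ⇒ keep positive
  Longitude: 33′ + 47.86″ = 33.79767′; 145 + 33.79767/60 = 145.5632944
  hemisphere W, so the sign is −

1. 66.320750, 54.062528
2. -54.904111, -14.609167
3. 3.359833, -145.563294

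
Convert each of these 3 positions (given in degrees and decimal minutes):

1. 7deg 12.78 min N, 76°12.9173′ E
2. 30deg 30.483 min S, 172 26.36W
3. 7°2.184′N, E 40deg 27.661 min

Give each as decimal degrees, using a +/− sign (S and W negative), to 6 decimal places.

Point 1:
  Latitude: 12.78′ = 0.213000°; total 7.2130000
  N ⇒ keep positive
  Longitude: 12.9173′ = 0.215288°; total 76.2152883
  E → positive
Point 2:
  φ: 30.483′ = 0.508050°; total 30.5080500
  hemisphere S, so the sign is −
  λ: 172 + 26.36/60 = 172.4393333
  W ⇒ negate
Point 3:
  Lat: 7 + 2.184/60 = 7.0364000
  N → positive
  Lon: 40 + 27.661/60 = 40.4610167
  E ⇒ keep positive

1. 7.213000, 76.215288
2. -30.508050, -172.439333
3. 7.036400, 40.461017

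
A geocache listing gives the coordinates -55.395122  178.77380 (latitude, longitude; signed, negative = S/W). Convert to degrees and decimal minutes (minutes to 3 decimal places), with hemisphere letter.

55° 23.707′ S, 178° 46.428′ E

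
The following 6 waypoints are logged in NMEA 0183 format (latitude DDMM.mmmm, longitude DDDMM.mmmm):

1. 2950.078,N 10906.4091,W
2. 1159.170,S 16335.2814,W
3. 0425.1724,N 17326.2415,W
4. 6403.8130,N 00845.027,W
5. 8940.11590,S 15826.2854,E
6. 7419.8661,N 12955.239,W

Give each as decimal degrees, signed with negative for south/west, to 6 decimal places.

1. 29.834633, -109.106818
2. -11.986167, -163.588023
3. 4.419540, -173.437358
4. 64.063550, -8.750450
5. -89.668598, 158.438090
6. 74.331102, -129.920650

Point 1:
  φ: degrees = first 2 digits = 29, minutes = 50.078; 29 + 50.078/60 = 29.8346333
  N ⇒ keep positive
  Longitude: split at 3 digits → 109° and 6.4091′; 109 + 6.4091/60 = 109.1068183
  W → negative
Point 2:
  φ: degrees = first 2 digits = 11, minutes = 59.17; 11 + 59.17/60 = 11.9861667
  S → negative
  Lon: degrees = first 3 digits = 163, minutes = 35.2814; 163 + 35.2814/60 = 163.5880233
  W ⇒ negate
Point 3:
  φ: degrees = first 2 digits = 4, minutes = 25.1724; 4 + 25.1724/60 = 4.4195400
  N → positive
  Longitude: split at 3 digits → 173° and 26.2415′; 173 + 26.2415/60 = 173.4373583
  hemisphere W, so the sign is −
Point 4:
  Lat: degrees = first 2 digits = 64, minutes = 3.813; 64 + 3.813/60 = 64.0635500
  N ⇒ keep positive
  Longitude: degrees = first 3 digits = 8, minutes = 45.027; 8 + 45.027/60 = 8.7504500
  W → negative
Point 5:
  Latitude: split at 2 digits → 89° and 40.1159′; 89 + 40.1159/60 = 89.6685983
  S ⇒ negate
  Lon: degrees = first 3 digits = 158, minutes = 26.2854; 158 + 26.2854/60 = 158.4380900
  E → positive
Point 6:
  φ: degrees = first 2 digits = 74, minutes = 19.8661; 74 + 19.8661/60 = 74.3311017
  N ⇒ keep positive
  Longitude: split at 3 digits → 129° and 55.239′; 129 + 55.239/60 = 129.9206500
  W ⇒ negate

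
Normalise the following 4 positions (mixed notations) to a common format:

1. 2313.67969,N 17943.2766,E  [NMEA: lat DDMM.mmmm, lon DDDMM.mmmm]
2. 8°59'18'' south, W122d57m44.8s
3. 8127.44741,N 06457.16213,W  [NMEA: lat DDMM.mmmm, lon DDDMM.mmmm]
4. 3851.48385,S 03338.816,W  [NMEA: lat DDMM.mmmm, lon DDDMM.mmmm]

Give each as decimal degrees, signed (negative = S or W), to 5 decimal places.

1. 23.22799, 179.72128
2. -8.98833, -122.96244
3. 81.45746, -64.95270
4. -38.85806, -33.64693

Point 1:
  Latitude: degrees = first 2 digits = 23, minutes = 13.67969; 23 + 13.67969/60 = 23.227995
  N → positive
  Longitude: split at 3 digits → 179° and 43.2766′; 179 + 43.2766/60 = 179.721277
  E → positive
Point 2:
  φ: 8° + 59/60 + 18/3600 = 8 + 0.983333 + 0.005000 = 8.988333
  S ⇒ negate
  λ: 122 + 57/60 + 44.8/3600 = 122.962444
  W ⇒ negate
Point 3:
  φ: split at 2 digits → 81° and 27.44741′; 81 + 27.44741/60 = 81.457457
  N ⇒ keep positive
  Longitude: degrees = first 3 digits = 64, minutes = 57.16213; 64 + 57.16213/60 = 64.952702
  W → negative
Point 4:
  Latitude: split at 2 digits → 38° and 51.48385′; 38 + 51.48385/60 = 38.858064
  S ⇒ negate
  Lon: degrees = first 3 digits = 33, minutes = 38.816; 33 + 38.816/60 = 33.646933
  W ⇒ negate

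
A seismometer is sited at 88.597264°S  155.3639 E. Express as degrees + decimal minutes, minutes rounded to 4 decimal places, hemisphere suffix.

88° 35.8358′ S, 155° 21.8340′ E

Latitude: fractional part 0.597264 → 35.835840 minutes
Lon: 155° + 0.363900 × 60 = 155° 21.834000′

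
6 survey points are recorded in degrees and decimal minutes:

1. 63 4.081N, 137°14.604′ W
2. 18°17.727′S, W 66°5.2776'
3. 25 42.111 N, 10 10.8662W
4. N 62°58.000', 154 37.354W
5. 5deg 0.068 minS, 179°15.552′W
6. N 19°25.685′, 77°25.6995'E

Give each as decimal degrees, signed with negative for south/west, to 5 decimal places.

1. 63.06802, -137.24340
2. -18.29545, -66.08796
3. 25.70185, -10.18110
4. 62.96667, -154.62257
5. -5.00113, -179.25920
6. 19.42808, 77.42833

Point 1:
  Lat: 63 + 4.081/60 = 63.068017
  N → positive
  λ: 137 + 14.604/60 = 137.243400
  hemisphere W, so the sign is −
Point 2:
  φ: 18 + 17.727/60 = 18.295450
  S ⇒ negate
  Longitude: 5.2776′ = 0.087960°; total 66.087960
  W ⇒ negate
Point 3:
  Latitude: 25 + 42.111/60 = 25.701850
  N ⇒ keep positive
  λ: 10.8662′ = 0.181103°; total 10.181103
  W ⇒ negate
Point 4:
  φ: 62 + 58/60 = 62.966667
  N ⇒ keep positive
  Lon: 37.354′ = 0.622567°; total 154.622567
  W → negative
Point 5:
  Latitude: 0.068′ = 0.001133°; total 5.001133
  hemisphere S, so the sign is −
  Longitude: 15.552′ = 0.259200°; total 179.259200
  W → negative
Point 6:
  Lat: 25.685′ = 0.428083°; total 19.428083
  N ⇒ keep positive
  Lon: 77 + 25.6995/60 = 77.428325
  E → positive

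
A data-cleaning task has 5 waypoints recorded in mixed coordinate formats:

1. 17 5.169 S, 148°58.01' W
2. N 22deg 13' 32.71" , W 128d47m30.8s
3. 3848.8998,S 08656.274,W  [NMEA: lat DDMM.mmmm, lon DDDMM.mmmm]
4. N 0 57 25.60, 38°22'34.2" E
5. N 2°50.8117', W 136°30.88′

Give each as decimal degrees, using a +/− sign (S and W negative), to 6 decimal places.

1. -17.086150, -148.966833
2. 22.225753, -128.791889
3. -38.814997, -86.937900
4. 0.957111, 38.376167
5. 2.846862, -136.514667

Point 1:
  φ: 5.169′ = 0.086150°; total 17.0861500
  S → negative
  Lon: 58.01′ = 0.966833°; total 148.9668333
  W → negative
Point 2:
  φ: 13′ + 32.71″ = 13.54517′; 22 + 13.54517/60 = 22.2257528
  N ⇒ keep positive
  Lon: 128° + 47/60 + 30.8/3600 = 128 + 0.783333 + 0.008556 = 128.7918889
  W ⇒ negate
Point 3:
  φ: degrees = first 2 digits = 38, minutes = 48.8998; 38 + 48.8998/60 = 38.8149967
  S ⇒ negate
  Lon: degrees = first 3 digits = 86, minutes = 56.274; 86 + 56.274/60 = 86.9379000
  hemisphere W, so the sign is −
Point 4:
  Lat: 0° + 57/60 + 25.6/3600 = 0 + 0.950000 + 0.007111 = 0.9571111
  N ⇒ keep positive
  Lon: 38° + 22/60 + 34.2/3600 = 38 + 0.366667 + 0.009500 = 38.3761667
  E → positive
Point 5:
  φ: 50.8117′ = 0.846862°; total 2.8468617
  N → positive
  Lon: 30.88′ = 0.514667°; total 136.5146667
  W ⇒ negate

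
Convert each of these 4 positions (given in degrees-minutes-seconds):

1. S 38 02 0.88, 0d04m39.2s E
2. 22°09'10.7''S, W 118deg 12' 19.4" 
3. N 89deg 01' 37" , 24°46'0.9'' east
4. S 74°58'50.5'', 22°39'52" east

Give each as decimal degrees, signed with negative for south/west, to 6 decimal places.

1. -38.033578, 0.077556
2. -22.152972, -118.205389
3. 89.026944, 24.766917
4. -74.980694, 22.664444

Point 1:
  φ: 38° + 2/60 + 0.88/3600 = 38 + 0.033333 + 0.000244 = 38.0335778
  S → negative
  Longitude: 4′ + 39.2″ = 4.65333′; 0 + 4.65333/60 = 0.0775556
  E ⇒ keep positive
Point 2:
  φ: 22° + 9/60 + 10.7/3600 = 22 + 0.150000 + 0.002972 = 22.1529722
  hemisphere S, so the sign is −
  λ: 118 + 12/60 + 19.4/3600 = 118.2053889
  W → negative
Point 3:
  Latitude: 1′ + 37″ = 1.61667′; 89 + 1.61667/60 = 89.0269444
  N → positive
  Longitude: 46′ + 0.9″ = 46.01500′; 24 + 46.01500/60 = 24.7669167
  E ⇒ keep positive
Point 4:
  Lat: 58′ + 50.5″ = 58.84167′; 74 + 58.84167/60 = 74.9806944
  hemisphere S, so the sign is −
  Lon: 39′ + 52″ = 39.86667′; 22 + 39.86667/60 = 22.6644444
  E ⇒ keep positive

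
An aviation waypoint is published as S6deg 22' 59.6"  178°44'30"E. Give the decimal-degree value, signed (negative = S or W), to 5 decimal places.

Lat: 22′ + 59.6″ = 22.99333′; 6 + 22.99333/60 = 6.383222
S → negative
Lon: 44′ + 30″ = 44.50000′; 178 + 44.50000/60 = 178.741667
E ⇒ keep positive

-6.38322, 178.74167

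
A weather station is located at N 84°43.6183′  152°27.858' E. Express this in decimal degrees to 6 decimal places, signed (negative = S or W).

Latitude: 84 + 43.6183/60 = 84.7269717
N ⇒ keep positive
Lon: 152 + 27.858/60 = 152.4643000
E ⇒ keep positive

84.726972, 152.464300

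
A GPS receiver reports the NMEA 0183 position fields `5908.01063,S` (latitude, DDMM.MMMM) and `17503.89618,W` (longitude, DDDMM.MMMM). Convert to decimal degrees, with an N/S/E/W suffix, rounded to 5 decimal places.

Lat: degrees = first 2 digits = 59, minutes = 8.01063; 59 + 8.01063/60 = 59.133511
λ: split at 3 digits → 175° and 3.89618′; 175 + 3.89618/60 = 175.064936

59.13351° S, 175.06494° W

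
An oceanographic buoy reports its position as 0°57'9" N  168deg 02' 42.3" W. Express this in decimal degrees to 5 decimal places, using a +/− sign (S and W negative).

0.95250, -168.04508

Lat: 0 + 57/60 + 9/3600 = 0.952500
N → positive
λ: 2′ + 42.3″ = 2.70500′; 168 + 2.70500/60 = 168.045083
W ⇒ negate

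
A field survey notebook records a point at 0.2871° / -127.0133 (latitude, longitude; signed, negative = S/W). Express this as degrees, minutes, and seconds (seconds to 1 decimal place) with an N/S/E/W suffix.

Latitude: 0.287100° → 17.22600′; 0.22600 × 60 = 13.560″
Longitude is negative → W; |value| = 127.013300
λ: 0.013300 × 60 = 0.79800′ → 0′, remainder × 60 = 47.880″

0°17′13.6″ N, 127°00′47.9″ W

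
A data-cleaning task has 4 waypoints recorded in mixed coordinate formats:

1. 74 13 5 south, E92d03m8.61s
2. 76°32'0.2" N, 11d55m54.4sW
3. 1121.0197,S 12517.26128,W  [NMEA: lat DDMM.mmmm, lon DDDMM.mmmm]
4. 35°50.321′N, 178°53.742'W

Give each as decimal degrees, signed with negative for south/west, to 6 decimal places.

1. -74.218056, 92.052392
2. 76.533389, -11.931778
3. -11.350328, -125.287688
4. 35.838683, -178.895700

Point 1:
  φ: 13′ + 5″ = 13.08333′; 74 + 13.08333/60 = 74.2180556
  hemisphere S, so the sign is −
  λ: 3′ + 8.61″ = 3.14350′; 92 + 3.14350/60 = 92.0523917
  E → positive
Point 2:
  Lat: 76° + 32/60 + 0.2/3600 = 76 + 0.533333 + 0.000056 = 76.5333889
  N → positive
  Lon: 11 + 55/60 + 54.4/3600 = 11.9317778
  hemisphere W, so the sign is −
Point 3:
  Lat: split at 2 digits → 11° and 21.0197′; 11 + 21.0197/60 = 11.3503283
  hemisphere S, so the sign is −
  Lon: degrees = first 3 digits = 125, minutes = 17.26128; 125 + 17.26128/60 = 125.2876880
  W ⇒ negate
Point 4:
  Latitude: 50.321′ = 0.838683°; total 35.8386833
  N → positive
  Longitude: 178 + 53.742/60 = 178.8957000
  hemisphere W, so the sign is −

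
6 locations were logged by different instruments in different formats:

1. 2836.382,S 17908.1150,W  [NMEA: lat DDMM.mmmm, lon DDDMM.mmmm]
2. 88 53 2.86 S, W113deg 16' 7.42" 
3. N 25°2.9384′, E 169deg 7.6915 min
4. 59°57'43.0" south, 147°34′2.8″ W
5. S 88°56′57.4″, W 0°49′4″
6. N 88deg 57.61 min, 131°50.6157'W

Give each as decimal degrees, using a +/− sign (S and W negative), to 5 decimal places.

Point 1:
  Lat: degrees = first 2 digits = 28, minutes = 36.382; 28 + 36.382/60 = 28.606367
  S ⇒ negate
  Lon: degrees = first 3 digits = 179, minutes = 8.115; 179 + 8.115/60 = 179.135250
  hemisphere W, so the sign is −
Point 2:
  φ: 88 + 53/60 + 2.86/3600 = 88.884128
  S → negative
  λ: 113 + 16/60 + 7.42/3600 = 113.268728
  W → negative
Point 3:
  Lat: 2.9384′ = 0.048973°; total 25.048973
  N → positive
  Longitude: 7.6915′ = 0.128192°; total 169.128192
  E ⇒ keep positive
Point 4:
  Lat: 59° + 57/60 + 43/3600 = 59 + 0.950000 + 0.011944 = 59.961944
  S → negative
  Lon: 147 + 34/60 + 2.8/3600 = 147.567444
  W → negative
Point 5:
  Latitude: 88 + 56/60 + 57.4/3600 = 88.949278
  S → negative
  Longitude: 0 + 49/60 + 4/3600 = 0.817778
  W ⇒ negate
Point 6:
  Lat: 88 + 57.61/60 = 88.960167
  N → positive
  λ: 50.6157′ = 0.843595°; total 131.843595
  W ⇒ negate

1. -28.60637, -179.13525
2. -88.88413, -113.26873
3. 25.04897, 169.12819
4. -59.96194, -147.56744
5. -88.94928, -0.81778
6. 88.96017, -131.84360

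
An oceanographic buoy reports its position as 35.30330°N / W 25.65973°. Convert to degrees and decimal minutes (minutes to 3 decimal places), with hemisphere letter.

35° 18.198′ N, 25° 39.584′ W

Latitude: minutes = (35.303300 − 35) × 60 = 18.19800
Longitude: minutes = (25.659730 − 25) × 60 = 39.58380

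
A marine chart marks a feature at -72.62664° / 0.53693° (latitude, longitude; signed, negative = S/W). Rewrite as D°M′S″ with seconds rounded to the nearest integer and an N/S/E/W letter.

Latitude is negative → S; |value| = 72.626640
Latitude: 0.626640 × 60 = 37.59840′ → 37′, remainder × 60 = 35.90″
Longitude: 0.536930° → 32.21580′; 0.21580 × 60 = 12.95″

72°37′36″ S, 0°32′13″ E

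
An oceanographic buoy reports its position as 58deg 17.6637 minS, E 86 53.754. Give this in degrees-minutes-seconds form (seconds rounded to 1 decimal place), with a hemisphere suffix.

58°17′39.8″ S, 86°53′45.2″ E

φ: 17.66370′ → 17′ and 0.66370 × 60 = 39.822″
Lon: 53.75400′ → 53′ and 0.75400 × 60 = 45.240″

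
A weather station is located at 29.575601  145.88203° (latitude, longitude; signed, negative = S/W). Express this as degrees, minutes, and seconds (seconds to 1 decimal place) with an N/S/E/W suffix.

29°34′32.2″ N, 145°52′55.3″ E

Latitude: 0.575601° → 34.53606′; 0.53606 × 60 = 32.164″
Longitude: whole degrees 145; 52.92180′ → 52′ and 55.308″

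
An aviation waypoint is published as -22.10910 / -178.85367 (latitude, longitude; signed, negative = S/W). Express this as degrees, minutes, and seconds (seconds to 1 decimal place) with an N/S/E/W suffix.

Latitude is negative → S; |value| = 22.109100
φ: 0.109100 × 60 = 6.54600′ → 6′, remainder × 60 = 32.760″
Longitude is negative → W; |value| = 178.853670
λ: 0.853670° → 51.22020′; 0.22020 × 60 = 13.212″

22°06′32.8″ S, 178°51′13.2″ W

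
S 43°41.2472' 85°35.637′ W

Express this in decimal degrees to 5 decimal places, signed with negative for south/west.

φ: 41.2472′ = 0.687453°; total 43.687453
S ⇒ negate
Longitude: 35.637′ = 0.593950°; total 85.593950
W → negative

-43.68745, -85.59395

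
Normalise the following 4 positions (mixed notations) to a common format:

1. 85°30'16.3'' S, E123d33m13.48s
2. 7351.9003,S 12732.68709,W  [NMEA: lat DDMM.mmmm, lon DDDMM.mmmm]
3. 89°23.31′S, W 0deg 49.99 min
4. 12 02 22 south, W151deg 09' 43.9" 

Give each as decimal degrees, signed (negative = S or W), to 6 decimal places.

Point 1:
  φ: 85 + 30/60 + 16.3/3600 = 85.5045278
  S → negative
  Longitude: 123 + 33/60 + 13.48/3600 = 123.5537444
  E ⇒ keep positive
Point 2:
  Lat: split at 2 digits → 73° and 51.9003′; 73 + 51.9003/60 = 73.8650050
  S ⇒ negate
  λ: split at 3 digits → 127° and 32.68709′; 127 + 32.68709/60 = 127.5447848
  W → negative
Point 3:
  φ: 23.31′ = 0.388500°; total 89.3885000
  S ⇒ negate
  λ: 0 + 49.99/60 = 0.8331667
  hemisphere W, so the sign is −
Point 4:
  Lat: 2′ + 22″ = 2.36667′; 12 + 2.36667/60 = 12.0394444
  S ⇒ negate
  λ: 151° + 9/60 + 43.9/3600 = 151 + 0.150000 + 0.012194 = 151.1621944
  W → negative

1. -85.504528, 123.553744
2. -73.865005, -127.544785
3. -89.388500, -0.833167
4. -12.039444, -151.162194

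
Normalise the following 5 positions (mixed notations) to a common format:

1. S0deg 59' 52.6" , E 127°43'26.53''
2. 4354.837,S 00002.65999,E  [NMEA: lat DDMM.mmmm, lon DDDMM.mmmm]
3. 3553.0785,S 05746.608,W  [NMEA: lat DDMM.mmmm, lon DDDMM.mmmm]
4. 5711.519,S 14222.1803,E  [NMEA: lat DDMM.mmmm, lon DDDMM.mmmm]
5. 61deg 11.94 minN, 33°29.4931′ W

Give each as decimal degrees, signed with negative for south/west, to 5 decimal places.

Point 1:
  Lat: 0 + 59/60 + 52.6/3600 = 0.997944
  S ⇒ negate
  Lon: 127 + 43/60 + 26.53/3600 = 127.724036
  E ⇒ keep positive
Point 2:
  Lat: split at 2 digits → 43° and 54.837′; 43 + 54.837/60 = 43.913950
  S ⇒ negate
  Lon: split at 3 digits → 000° and 2.65999′; 0 + 2.65999/60 = 0.044333
  E ⇒ keep positive
Point 3:
  φ: split at 2 digits → 35° and 53.0785′; 35 + 53.0785/60 = 35.884642
  S ⇒ negate
  Longitude: degrees = first 3 digits = 57, minutes = 46.608; 57 + 46.608/60 = 57.776800
  W ⇒ negate
Point 4:
  Lat: degrees = first 2 digits = 57, minutes = 11.519; 57 + 11.519/60 = 57.191983
  hemisphere S, so the sign is −
  Longitude: split at 3 digits → 142° and 22.1803′; 142 + 22.1803/60 = 142.369672
  E → positive
Point 5:
  Lat: 61 + 11.94/60 = 61.199000
  N ⇒ keep positive
  Lon: 29.4931′ = 0.491552°; total 33.491552
  W ⇒ negate

1. -0.99794, 127.72404
2. -43.91395, 0.04433
3. -35.88464, -57.77680
4. -57.19198, 142.36967
5. 61.19900, -33.49155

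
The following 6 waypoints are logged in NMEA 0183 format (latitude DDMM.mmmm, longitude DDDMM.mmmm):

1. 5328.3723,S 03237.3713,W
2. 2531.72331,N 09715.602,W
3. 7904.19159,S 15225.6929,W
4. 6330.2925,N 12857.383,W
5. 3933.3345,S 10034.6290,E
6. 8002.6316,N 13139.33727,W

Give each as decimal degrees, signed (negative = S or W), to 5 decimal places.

Point 1:
  Lat: degrees = first 2 digits = 53, minutes = 28.3723; 53 + 28.3723/60 = 53.472872
  hemisphere S, so the sign is −
  λ: split at 3 digits → 032° and 37.3713′; 32 + 37.3713/60 = 32.622855
  W → negative
Point 2:
  φ: degrees = first 2 digits = 25, minutes = 31.72331; 25 + 31.72331/60 = 25.528722
  N ⇒ keep positive
  Lon: degrees = first 3 digits = 97, minutes = 15.602; 97 + 15.602/60 = 97.260033
  W → negative
Point 3:
  Lat: split at 2 digits → 79° and 4.19159′; 79 + 4.19159/60 = 79.069860
  S ⇒ negate
  Longitude: split at 3 digits → 152° and 25.6929′; 152 + 25.6929/60 = 152.428215
  W → negative
Point 4:
  φ: degrees = first 2 digits = 63, minutes = 30.2925; 63 + 30.2925/60 = 63.504875
  N ⇒ keep positive
  Longitude: degrees = first 3 digits = 128, minutes = 57.383; 128 + 57.383/60 = 128.956383
  hemisphere W, so the sign is −
Point 5:
  φ: split at 2 digits → 39° and 33.3345′; 39 + 33.3345/60 = 39.555575
  S → negative
  Lon: split at 3 digits → 100° and 34.629′; 100 + 34.629/60 = 100.577150
  E → positive
Point 6:
  φ: split at 2 digits → 80° and 2.6316′; 80 + 2.6316/60 = 80.043860
  N → positive
  λ: split at 3 digits → 131° and 39.33727′; 131 + 39.33727/60 = 131.655621
  hemisphere W, so the sign is −

1. -53.47287, -32.62286
2. 25.52872, -97.26003
3. -79.06986, -152.42822
4. 63.50488, -128.95638
5. -39.55558, 100.57715
6. 80.04386, -131.65562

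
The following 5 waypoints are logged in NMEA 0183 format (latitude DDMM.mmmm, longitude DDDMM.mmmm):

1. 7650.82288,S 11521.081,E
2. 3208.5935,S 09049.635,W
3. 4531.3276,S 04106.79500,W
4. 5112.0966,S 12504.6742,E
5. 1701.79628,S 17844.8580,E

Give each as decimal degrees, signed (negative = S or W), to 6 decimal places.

1. -76.847048, 115.351350
2. -32.143225, -90.827250
3. -45.522127, -41.113250
4. -51.201610, 125.077903
5. -17.029938, 178.747633

Point 1:
  φ: split at 2 digits → 76° and 50.82288′; 76 + 50.82288/60 = 76.8470480
  S ⇒ negate
  Lon: split at 3 digits → 115° and 21.081′; 115 + 21.081/60 = 115.3513500
  E ⇒ keep positive
Point 2:
  φ: split at 2 digits → 32° and 8.5935′; 32 + 8.5935/60 = 32.1432250
  S ⇒ negate
  λ: split at 3 digits → 090° and 49.635′; 90 + 49.635/60 = 90.8272500
  W → negative
Point 3:
  φ: degrees = first 2 digits = 45, minutes = 31.3276; 45 + 31.3276/60 = 45.5221267
  hemisphere S, so the sign is −
  Longitude: degrees = first 3 digits = 41, minutes = 6.795; 41 + 6.795/60 = 41.1132500
  hemisphere W, so the sign is −
Point 4:
  φ: split at 2 digits → 51° and 12.0966′; 51 + 12.0966/60 = 51.2016100
  S ⇒ negate
  λ: degrees = first 3 digits = 125, minutes = 4.6742; 125 + 4.6742/60 = 125.0779033
  E → positive
Point 5:
  φ: split at 2 digits → 17° and 1.79628′; 17 + 1.79628/60 = 17.0299380
  S ⇒ negate
  λ: split at 3 digits → 178° and 44.858′; 178 + 44.858/60 = 178.7476333
  E ⇒ keep positive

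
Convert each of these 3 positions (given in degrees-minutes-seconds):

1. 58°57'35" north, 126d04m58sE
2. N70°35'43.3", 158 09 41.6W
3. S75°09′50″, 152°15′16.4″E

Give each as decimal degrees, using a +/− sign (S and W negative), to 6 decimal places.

1. 58.959722, 126.082778
2. 70.595361, -158.161556
3. -75.163889, 152.254556

Point 1:
  Latitude: 58 + 57/60 + 35/3600 = 58.9597222
  N → positive
  λ: 126 + 4/60 + 58/3600 = 126.0827778
  E ⇒ keep positive
Point 2:
  Latitude: 35′ + 43.3″ = 35.72167′; 70 + 35.72167/60 = 70.5953611
  N ⇒ keep positive
  Longitude: 158° + 9/60 + 41.6/3600 = 158 + 0.150000 + 0.011556 = 158.1615556
  hemisphere W, so the sign is −
Point 3:
  Latitude: 75° + 9/60 + 50/3600 = 75 + 0.150000 + 0.013889 = 75.1638889
  hemisphere S, so the sign is −
  Lon: 15′ + 16.4″ = 15.27333′; 152 + 15.27333/60 = 152.2545556
  E → positive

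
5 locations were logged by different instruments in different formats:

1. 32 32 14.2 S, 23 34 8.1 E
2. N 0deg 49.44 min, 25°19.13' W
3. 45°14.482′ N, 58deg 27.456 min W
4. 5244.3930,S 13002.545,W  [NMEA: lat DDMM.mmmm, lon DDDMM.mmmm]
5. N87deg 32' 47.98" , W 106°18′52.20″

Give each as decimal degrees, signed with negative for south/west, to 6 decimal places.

Point 1:
  Lat: 32 + 32/60 + 14.2/3600 = 32.5372778
  hemisphere S, so the sign is −
  λ: 34′ + 8.1″ = 34.13500′; 23 + 34.13500/60 = 23.5689167
  E ⇒ keep positive
Point 2:
  φ: 49.44′ = 0.824000°; total 0.8240000
  N → positive
  Longitude: 25 + 19.13/60 = 25.3188333
  W → negative
Point 3:
  Latitude: 14.482′ = 0.241367°; total 45.2413667
  N → positive
  Lon: 58 + 27.456/60 = 58.4576000
  W → negative
Point 4:
  Latitude: degrees = first 2 digits = 52, minutes = 44.393; 52 + 44.393/60 = 52.7398833
  S → negative
  Longitude: split at 3 digits → 130° and 2.545′; 130 + 2.545/60 = 130.0424167
  hemisphere W, so the sign is −
Point 5:
  Lat: 32′ + 47.98″ = 32.79967′; 87 + 32.79967/60 = 87.5466611
  N ⇒ keep positive
  Lon: 106 + 18/60 + 52.2/3600 = 106.3145000
  W ⇒ negate

1. -32.537278, 23.568917
2. 0.824000, -25.318833
3. 45.241367, -58.457600
4. -52.739883, -130.042417
5. 87.546661, -106.314500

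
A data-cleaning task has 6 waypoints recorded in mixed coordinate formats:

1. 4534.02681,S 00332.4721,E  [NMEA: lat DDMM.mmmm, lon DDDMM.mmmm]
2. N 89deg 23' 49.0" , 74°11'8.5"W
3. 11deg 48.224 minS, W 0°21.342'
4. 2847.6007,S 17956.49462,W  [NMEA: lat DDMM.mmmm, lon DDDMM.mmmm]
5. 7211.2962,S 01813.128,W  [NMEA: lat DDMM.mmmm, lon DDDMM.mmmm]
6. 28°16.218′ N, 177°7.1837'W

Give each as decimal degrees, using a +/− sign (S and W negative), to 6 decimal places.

Point 1:
  Lat: split at 2 digits → 45° and 34.02681′; 45 + 34.02681/60 = 45.5671135
  S ⇒ negate
  Lon: split at 3 digits → 003° and 32.4721′; 3 + 32.4721/60 = 3.5412017
  E → positive
Point 2:
  Lat: 23′ + 49″ = 23.81667′; 89 + 23.81667/60 = 89.3969444
  N → positive
  λ: 11′ + 8.5″ = 11.14167′; 74 + 11.14167/60 = 74.1856944
  W → negative
Point 3:
  Lat: 11 + 48.224/60 = 11.8037333
  hemisphere S, so the sign is −
  Longitude: 21.342′ = 0.355700°; total 0.3557000
  W → negative
Point 4:
  Lat: split at 2 digits → 28° and 47.6007′; 28 + 47.6007/60 = 28.7933450
  hemisphere S, so the sign is −
  λ: split at 3 digits → 179° and 56.49462′; 179 + 56.49462/60 = 179.9415770
  hemisphere W, so the sign is −
Point 5:
  φ: split at 2 digits → 72° and 11.2962′; 72 + 11.2962/60 = 72.1882700
  S ⇒ negate
  λ: split at 3 digits → 018° and 13.128′; 18 + 13.128/60 = 18.2188000
  W → negative
Point 6:
  Lat: 16.218′ = 0.270300°; total 28.2703000
  N ⇒ keep positive
  Lon: 177 + 7.1837/60 = 177.1197283
  hemisphere W, so the sign is −

1. -45.567114, 3.541202
2. 89.396944, -74.185694
3. -11.803733, -0.355700
4. -28.793345, -179.941577
5. -72.188270, -18.218800
6. 28.270300, -177.119728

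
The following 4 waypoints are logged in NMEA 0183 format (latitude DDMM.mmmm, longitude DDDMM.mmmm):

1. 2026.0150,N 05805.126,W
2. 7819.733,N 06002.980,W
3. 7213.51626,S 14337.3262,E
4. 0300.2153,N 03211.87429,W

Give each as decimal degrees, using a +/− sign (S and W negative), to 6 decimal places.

1. 20.433583, -58.085433
2. 78.328883, -60.049667
3. -72.225271, 143.622103
4. 3.003588, -32.197905

Point 1:
  Lat: degrees = first 2 digits = 20, minutes = 26.015; 20 + 26.015/60 = 20.4335833
  N → positive
  λ: split at 3 digits → 058° and 5.126′; 58 + 5.126/60 = 58.0854333
  W ⇒ negate
Point 2:
  Lat: split at 2 digits → 78° and 19.733′; 78 + 19.733/60 = 78.3288833
  N ⇒ keep positive
  Lon: degrees = first 3 digits = 60, minutes = 2.98; 60 + 2.98/60 = 60.0496667
  W → negative
Point 3:
  Latitude: split at 2 digits → 72° and 13.51626′; 72 + 13.51626/60 = 72.2252710
  S → negative
  Lon: degrees = first 3 digits = 143, minutes = 37.3262; 143 + 37.3262/60 = 143.6221033
  E → positive
Point 4:
  φ: split at 2 digits → 03° and 0.2153′; 3 + 0.2153/60 = 3.0035883
  N → positive
  Lon: split at 3 digits → 032° and 11.87429′; 32 + 11.87429/60 = 32.1979048
  hemisphere W, so the sign is −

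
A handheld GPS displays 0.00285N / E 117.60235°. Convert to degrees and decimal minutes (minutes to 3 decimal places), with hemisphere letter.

φ: fractional part 0.002850 → 0.17100 minutes
λ: fractional part 0.602350 → 36.14100 minutes

0° 0.171′ N, 117° 36.141′ E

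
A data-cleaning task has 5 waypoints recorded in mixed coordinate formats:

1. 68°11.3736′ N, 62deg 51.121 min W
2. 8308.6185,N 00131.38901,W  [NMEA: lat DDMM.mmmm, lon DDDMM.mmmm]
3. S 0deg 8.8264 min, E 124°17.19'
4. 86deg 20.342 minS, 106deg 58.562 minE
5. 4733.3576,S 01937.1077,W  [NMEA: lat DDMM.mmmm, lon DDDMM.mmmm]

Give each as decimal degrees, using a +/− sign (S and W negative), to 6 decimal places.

Point 1:
  φ: 68 + 11.3736/60 = 68.1895600
  N ⇒ keep positive
  λ: 51.121′ = 0.852017°; total 62.8520167
  hemisphere W, so the sign is −
Point 2:
  φ: degrees = first 2 digits = 83, minutes = 8.6185; 83 + 8.6185/60 = 83.1436417
  N → positive
  Longitude: split at 3 digits → 001° and 31.38901′; 1 + 31.38901/60 = 1.5231502
  hemisphere W, so the sign is −
Point 3:
  Lat: 0 + 8.8264/60 = 0.1471067
  hemisphere S, so the sign is −
  Lon: 17.19′ = 0.286500°; total 124.2865000
  E → positive
Point 4:
  φ: 20.342′ = 0.339033°; total 86.3390333
  S → negative
  Lon: 106 + 58.562/60 = 106.9760333
  E → positive
Point 5:
  Latitude: split at 2 digits → 47° and 33.3576′; 47 + 33.3576/60 = 47.5559600
  hemisphere S, so the sign is −
  Longitude: split at 3 digits → 019° and 37.1077′; 19 + 37.1077/60 = 19.6184617
  W → negative

1. 68.189560, -62.852017
2. 83.143642, -1.523150
3. -0.147107, 124.286500
4. -86.339033, 106.976033
5. -47.555960, -19.618462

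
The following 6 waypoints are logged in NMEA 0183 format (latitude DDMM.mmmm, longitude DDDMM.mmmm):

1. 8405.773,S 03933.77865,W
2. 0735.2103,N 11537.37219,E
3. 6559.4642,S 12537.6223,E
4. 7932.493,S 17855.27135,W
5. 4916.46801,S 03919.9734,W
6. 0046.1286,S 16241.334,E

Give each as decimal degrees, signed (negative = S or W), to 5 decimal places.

1. -84.09622, -39.56298
2. 7.58684, 115.62287
3. -65.99107, 125.62704
4. -79.54155, -178.92119
5. -49.27447, -39.33289
6. -0.76881, 162.68890

Point 1:
  φ: degrees = first 2 digits = 84, minutes = 5.773; 84 + 5.773/60 = 84.096217
  S ⇒ negate
  Lon: degrees = first 3 digits = 39, minutes = 33.77865; 39 + 33.77865/60 = 39.562978
  W → negative
Point 2:
  Lat: split at 2 digits → 07° and 35.2103′; 7 + 35.2103/60 = 7.586838
  N ⇒ keep positive
  λ: split at 3 digits → 115° and 37.37219′; 115 + 37.37219/60 = 115.622870
  E → positive
Point 3:
  Lat: split at 2 digits → 65° and 59.4642′; 65 + 59.4642/60 = 65.991070
  hemisphere S, so the sign is −
  Lon: split at 3 digits → 125° and 37.6223′; 125 + 37.6223/60 = 125.627038
  E → positive
Point 4:
  Latitude: split at 2 digits → 79° and 32.493′; 79 + 32.493/60 = 79.541550
  S → negative
  λ: split at 3 digits → 178° and 55.27135′; 178 + 55.27135/60 = 178.921189
  hemisphere W, so the sign is −
Point 5:
  Latitude: split at 2 digits → 49° and 16.46801′; 49 + 16.46801/60 = 49.274467
  hemisphere S, so the sign is −
  Longitude: degrees = first 3 digits = 39, minutes = 19.9734; 39 + 19.9734/60 = 39.332890
  W ⇒ negate
Point 6:
  Lat: split at 2 digits → 00° and 46.1286′; 0 + 46.1286/60 = 0.768810
  S → negative
  Longitude: degrees = first 3 digits = 162, minutes = 41.334; 162 + 41.334/60 = 162.688900
  E ⇒ keep positive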